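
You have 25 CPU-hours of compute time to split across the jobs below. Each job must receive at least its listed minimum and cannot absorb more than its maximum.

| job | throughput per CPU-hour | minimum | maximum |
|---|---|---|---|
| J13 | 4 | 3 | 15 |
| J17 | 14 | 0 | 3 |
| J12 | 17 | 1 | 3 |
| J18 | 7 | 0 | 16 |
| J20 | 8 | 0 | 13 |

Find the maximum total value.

Meeting every minimum uses 3+0+1+0+0 = 4 CPU-hours, leaving 21.
Order the jobs by throughput per CPU-hour: J12 17 > J17 14 > J20 8 > J18 7 > J13 4.
J12: +2 to 3 (cap) ; 19 left.
J17 takes 3 more to reach its cap of 3 ; 16 left.
J20: +13 to 13 (cap) ; 3 left.
J18 has room for 16 more but only 3 remain, so it gets 3.
Total = 4×3 + 14×3 + 17×3 + 7×3 + 8×13 = 230.

230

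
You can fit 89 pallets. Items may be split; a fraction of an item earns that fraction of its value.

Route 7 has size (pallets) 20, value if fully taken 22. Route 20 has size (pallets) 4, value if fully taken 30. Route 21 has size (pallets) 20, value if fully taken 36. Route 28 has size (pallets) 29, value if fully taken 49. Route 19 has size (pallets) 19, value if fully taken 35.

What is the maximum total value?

Sort by value density: Route 20 30/4≈7.5, Route 19 35/19≈1.84, Route 21 36/20≈1.8, Route 28 49/29≈1.69, Route 7 22/20≈1.1.
Route 20: take in full, 4 pallets for value 30 → 85 left.
Take all of Route 19 (19 pallets, value 35) → 66 pallets left.
Take all of Route 21 (20 pallets, value 36) → 46 pallets left.
Route 28: take in full, 29 pallets for value 49 → 17 left.
Fill the last 17 pallets with part of Route 7: 17/20 of it earns 18.7.
Total value = 168.7.

168.7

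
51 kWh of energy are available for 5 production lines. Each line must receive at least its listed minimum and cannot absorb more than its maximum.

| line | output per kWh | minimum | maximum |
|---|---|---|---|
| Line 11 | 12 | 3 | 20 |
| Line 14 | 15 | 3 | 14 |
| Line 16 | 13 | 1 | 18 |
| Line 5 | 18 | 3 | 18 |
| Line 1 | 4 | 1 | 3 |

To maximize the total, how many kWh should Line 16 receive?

15

Meeting every minimum uses 3+3+1+3+1 = 11 kWh, leaving 40.
Highest output per kWh first: Line 5 18 > Line 14 15 > Line 16 13 > Line 11 12 > Line 1 4.
Line 5: +15 to 18 (cap) ; 25 left.
Give Line 14 11 more to hit its cap of 14 ; 14 left.
Line 16 has room for 17 more but only 14 remain, so it gets 15.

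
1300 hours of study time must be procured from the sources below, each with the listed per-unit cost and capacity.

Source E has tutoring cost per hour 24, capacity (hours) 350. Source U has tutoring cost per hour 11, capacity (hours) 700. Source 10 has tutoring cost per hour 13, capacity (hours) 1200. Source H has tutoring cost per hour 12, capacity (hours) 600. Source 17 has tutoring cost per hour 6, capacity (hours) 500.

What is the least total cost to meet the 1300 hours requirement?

11900

Fill from the cheapest source first.
Take 500 from Source 17 at 6 — need 800 more.
Take 700 from Source U at 11 — need 100 more.
Take 100 from Source H at 12 to finish.
Source 10, Source E: unused.
Cost = 500×6 + 700×11 + 100×12 = 11900.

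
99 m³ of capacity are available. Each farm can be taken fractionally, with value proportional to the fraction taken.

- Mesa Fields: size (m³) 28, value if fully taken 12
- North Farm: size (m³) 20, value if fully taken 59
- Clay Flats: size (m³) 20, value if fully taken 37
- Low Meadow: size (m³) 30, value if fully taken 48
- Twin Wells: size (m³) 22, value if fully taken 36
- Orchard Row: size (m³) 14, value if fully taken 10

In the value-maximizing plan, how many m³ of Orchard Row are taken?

Rank by value-to-size ratio: North Farm 59/20≈2.95, Clay Flats 37/20≈1.85, Twin Wells 36/22≈1.64, Low Meadow 48/30≈1.6, Orchard Row 10/14≈0.714, Mesa Fields 12/28≈0.429.
Take all of North Farm (20 m³, value 59) ; 79 m³ left.
All 20 m³ of Clay Flats fit (value 37) ; 59 remain.
Take all of Twin Wells (22 m³, value 36) ; 37 m³ left.
Take all of Low Meadow (30 m³, value 48) ; 7 m³ left.
7 m³ left: a 7/14 share of Orchard Row gives 10×7/14 = 5.

7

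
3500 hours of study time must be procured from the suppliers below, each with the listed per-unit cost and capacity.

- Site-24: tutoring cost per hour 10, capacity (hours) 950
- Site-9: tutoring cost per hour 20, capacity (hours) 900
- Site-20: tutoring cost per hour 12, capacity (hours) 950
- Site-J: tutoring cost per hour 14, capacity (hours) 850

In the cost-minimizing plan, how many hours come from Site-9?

Cheapest first:
Site-24 at 10: take all 950 hours — 2550 still needed.
Site-20 at 12: take all 950 hours — 1600 still needed.
Site-J at 14: take all 850 hours — 750 still needed.
Site-9 (20): take the remaining 750 — done.

750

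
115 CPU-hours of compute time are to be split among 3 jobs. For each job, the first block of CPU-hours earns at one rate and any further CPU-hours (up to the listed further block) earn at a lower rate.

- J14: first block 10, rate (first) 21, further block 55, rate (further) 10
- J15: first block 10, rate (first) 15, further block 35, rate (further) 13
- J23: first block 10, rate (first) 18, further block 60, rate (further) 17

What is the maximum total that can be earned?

Order all 6 blocks by rate: J14/T1 21 > J23/T1 18 > J23/T2 17 > J15/T1 15 > J15/T2 13 > J14/T2 10.
Fill J14 T1 block (10 at 21) → 105 left.
Fill J23 T1 block (10 at 18) → 95 left.
Fill J23 T2 block (60 at 17) → 35 left.
Fill J15 T1 block (10 at 15) → 25 left.
J15 T2 at 13: only 25 left, fill 25.
Total = 21×10 + 18×10 + 17×60 + 15×10 + 13×25 = 1885.

1885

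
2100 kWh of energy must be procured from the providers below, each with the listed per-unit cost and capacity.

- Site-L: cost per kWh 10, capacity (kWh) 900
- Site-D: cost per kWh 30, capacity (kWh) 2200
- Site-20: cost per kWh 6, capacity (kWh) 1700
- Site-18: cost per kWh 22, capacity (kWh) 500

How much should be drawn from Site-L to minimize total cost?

Cheapest first:
Take 1700 from Site-20 at 6 — need 400 more.
Site-L (10): take the remaining 400 — done.
Site-18, Site-D: unused.

400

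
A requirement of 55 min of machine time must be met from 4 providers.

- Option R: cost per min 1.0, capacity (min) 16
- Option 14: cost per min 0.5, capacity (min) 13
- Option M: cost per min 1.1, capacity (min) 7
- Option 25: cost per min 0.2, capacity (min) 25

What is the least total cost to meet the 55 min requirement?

Fill from the cheapest provider first.
Option 25 at 0.2: take all 25 min ; 30 still needed.
Take 13 from Option 14 at 0.5 ; need 17 more.
Take 16 from Option R at 1.0 ; need 1 more.
Take 1 from Option M at 1.1 to finish.
Cost = 25×0.2 + 13×0.5 + 16×1.0 + 1×1.1 = 28.6.

28.6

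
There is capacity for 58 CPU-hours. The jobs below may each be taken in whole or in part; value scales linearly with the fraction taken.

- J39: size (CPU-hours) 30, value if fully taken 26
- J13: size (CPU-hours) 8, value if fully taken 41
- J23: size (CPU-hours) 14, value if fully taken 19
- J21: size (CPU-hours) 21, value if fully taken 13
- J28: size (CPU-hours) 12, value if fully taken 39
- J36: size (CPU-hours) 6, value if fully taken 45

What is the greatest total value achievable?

Best value per unit of size first: J36 45/6≈7.5, J13 41/8≈5.12, J28 39/12≈3.25, J23 19/14≈1.36, J39 26/30≈0.867, J21 13/21≈0.619.
All 6 CPU-hours of J36 fit (value 45) — 52 remain.
Take all of J13 (8 CPU-hours, value 41) — 44 CPU-hours left.
Take all of J28 (12 CPU-hours, value 39) — 32 CPU-hours left.
All 14 CPU-hours of J23 fit (value 19) — 18 remain.
18 CPU-hours left: a 18/30 share of J39 gives 26×18/30 = 15.6.
Total value = 159.6.

159.6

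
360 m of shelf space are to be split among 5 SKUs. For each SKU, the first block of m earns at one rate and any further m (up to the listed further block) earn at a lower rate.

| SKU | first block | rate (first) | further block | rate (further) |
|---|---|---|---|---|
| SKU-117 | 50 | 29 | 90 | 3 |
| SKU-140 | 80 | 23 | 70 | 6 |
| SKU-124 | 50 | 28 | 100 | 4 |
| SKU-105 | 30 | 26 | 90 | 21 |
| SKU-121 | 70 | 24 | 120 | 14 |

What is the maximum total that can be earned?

Order all 10 blocks by rate: SKU-117/T1 29 > SKU-124/T1 28 > SKU-105/T1 26 > SKU-121/T1 24 > SKU-140/T1 23 > SKU-105/T2 21 > SKU-121/T2 14 > SKU-140/T2 6 > SKU-124/T2 4 > SKU-117/T2 3.
Fill SKU-117 T1 block (50 at 29) — 310 left.
Fill SKU-124 T1 block (50 at 28) — 260 left.
SKU-105 T1 at 26: fill all 30 — 230 left.
SKU-121 T1 at 24: fill all 70 — 160 left.
Fill SKU-140 T1 block (80 at 23) — 80 left.
SKU-105 T2 at 21: only 80 left, fill 80.
Total = 29×50 + 28×50 + 26×30 + 24×70 + 23×80 + 21×80 = 8830.

8830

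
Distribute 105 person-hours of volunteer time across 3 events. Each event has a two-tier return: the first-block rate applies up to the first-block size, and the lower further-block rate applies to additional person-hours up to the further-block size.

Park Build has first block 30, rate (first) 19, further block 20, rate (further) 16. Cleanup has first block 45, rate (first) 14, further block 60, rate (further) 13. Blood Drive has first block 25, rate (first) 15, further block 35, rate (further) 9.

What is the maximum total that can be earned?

1685

Rank every tier by rate: Park Build/first 19 > Park Build/second 16 > Blood Drive/first 15 > Cleanup/first 14 > Cleanup/second 13 > Blood Drive/second 9.
Park Build first at 19: fill all 30 → 75 left.
Park Build/second (16): +20 → 55 left.
Fill Blood Drive first block (25 at 15) → 30 left.
30 remain; put them into Cleanup first at 14.
Total = 19×30 + 16×20 + 15×25 + 14×30 = 1685.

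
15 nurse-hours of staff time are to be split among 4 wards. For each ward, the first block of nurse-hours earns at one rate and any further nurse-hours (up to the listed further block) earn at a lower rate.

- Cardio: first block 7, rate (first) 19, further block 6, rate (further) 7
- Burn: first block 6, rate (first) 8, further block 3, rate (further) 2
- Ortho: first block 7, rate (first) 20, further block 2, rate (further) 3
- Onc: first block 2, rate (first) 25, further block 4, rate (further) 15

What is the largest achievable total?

Order all 8 blocks by rate: Onc/first 25 > Ortho/first 20 > Cardio/first 19 > Onc/second 15 > Burn/first 8 > Cardio/second 7 > Ortho/second 3 > Burn/second 2.
Onc/first (25): +2 ; 13 left.
Ortho/first (20): +7 ; 6 left.
Cardio/first: +6 of 7 at 19; pool empty.
Total = 25×2 + 20×7 + 19×6 = 304.

304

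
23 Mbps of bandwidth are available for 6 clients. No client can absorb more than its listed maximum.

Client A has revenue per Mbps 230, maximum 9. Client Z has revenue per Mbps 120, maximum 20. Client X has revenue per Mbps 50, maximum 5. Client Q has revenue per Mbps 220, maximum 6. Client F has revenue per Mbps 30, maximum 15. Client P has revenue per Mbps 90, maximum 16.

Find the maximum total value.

Order the clients by revenue per Mbps: Client A 230 > Client Q 220 > Client Z 120 > Client P 90 > Client X 50 > Client F 30.
Client A takes 9 to reach its cap of 9 — 14 left.
Client Q: +6 to 6 (cap) — 8 left.
Client Z has room for 20 but only 8 remain, so it gets 8.
Total = 230×9 + 120×8 + 220×6 = 4350.

4350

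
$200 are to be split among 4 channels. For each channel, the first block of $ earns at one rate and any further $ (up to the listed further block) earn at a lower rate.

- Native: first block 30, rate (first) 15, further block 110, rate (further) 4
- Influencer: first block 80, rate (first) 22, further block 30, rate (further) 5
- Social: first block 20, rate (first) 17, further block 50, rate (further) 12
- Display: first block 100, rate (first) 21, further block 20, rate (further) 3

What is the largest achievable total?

4200

Rank every tier by rate: Influencer/T1 22 > Display/T1 21 > Social/T1 17 > Native/T1 15 > Social/T2 12 > Influencer/T2 5 > Native/T2 4 > Display/T2 3.
Influencer/T1 (22): +80 ; 120 left.
Fill Display T1 block (100 at 21) ; 20 left.
Social T1 at 17: fill all 20 ; 0 left.
Total = 22×80 + 21×100 + 17×20 = 4200.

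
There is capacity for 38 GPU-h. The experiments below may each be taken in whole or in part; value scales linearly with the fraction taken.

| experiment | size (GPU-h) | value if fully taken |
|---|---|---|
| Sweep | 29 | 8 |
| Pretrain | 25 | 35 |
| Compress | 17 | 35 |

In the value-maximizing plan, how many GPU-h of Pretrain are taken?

Sort by value density: Compress 35/17≈2.06, Pretrain 35/25≈1.4, Sweep 8/29≈0.276.
Compress: take in full, 17 GPU-h for value 35 → 21 left.
21 GPU-h left: a 21/25 share of Pretrain gives 35×21/25 = 29.4.

21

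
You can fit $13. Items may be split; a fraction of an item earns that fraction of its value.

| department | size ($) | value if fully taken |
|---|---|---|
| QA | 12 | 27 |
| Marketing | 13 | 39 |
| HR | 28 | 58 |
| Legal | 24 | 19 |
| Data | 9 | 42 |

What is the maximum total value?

Sort by value density: Data 42/9≈4.67, Marketing 39/13≈3, QA 27/12≈2.25, HR 58/28≈2.07, Legal 19/24≈0.792.
Data: take in full, 9 $ for value 42 ; 4 left.
Only 4 $ remain; take 4/13 of Marketing for value 39×4/13 = 12.
Total value = 54.

54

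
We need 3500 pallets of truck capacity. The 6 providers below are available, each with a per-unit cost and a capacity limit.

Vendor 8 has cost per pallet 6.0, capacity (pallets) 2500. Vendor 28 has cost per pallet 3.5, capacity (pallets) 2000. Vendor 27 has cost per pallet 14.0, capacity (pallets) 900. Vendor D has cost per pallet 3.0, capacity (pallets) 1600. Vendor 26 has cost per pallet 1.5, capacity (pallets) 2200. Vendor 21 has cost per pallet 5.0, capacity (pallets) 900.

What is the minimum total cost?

7200

Cheapest first:
Vendor 26 (1.5): use full 2200 → 1300 pallets to go.
Vendor D at 3.0: take 1300 of its 1600 → requirement met.
Vendor 28, Vendor 21, Vendor 8, Vendor 27: unused.
Cost = 2200×1.5 + 1300×3.0 = 7200.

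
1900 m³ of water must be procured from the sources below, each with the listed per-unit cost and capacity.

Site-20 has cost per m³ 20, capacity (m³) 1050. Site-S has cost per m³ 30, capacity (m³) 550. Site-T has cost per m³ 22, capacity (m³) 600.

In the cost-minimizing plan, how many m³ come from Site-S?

Cheapest first:
Site-20 (20): use full 1050 ; 850 m³ to go.
Site-T (22): use full 600 ; 250 m³ to go.
Take 250 from Site-S at 30 to finish.

250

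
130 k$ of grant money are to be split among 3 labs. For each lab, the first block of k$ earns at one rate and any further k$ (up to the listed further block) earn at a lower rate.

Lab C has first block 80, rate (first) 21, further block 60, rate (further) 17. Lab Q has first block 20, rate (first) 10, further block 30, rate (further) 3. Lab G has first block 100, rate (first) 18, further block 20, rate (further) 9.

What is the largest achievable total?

Treat each block as its own option and order by rate: Lab C/tier1 21 > Lab G/tier1 18 > Lab C/tier2 17 > Lab Q/tier1 10 > Lab G/tier2 9 > Lab Q/tier2 3.
Fill Lab C tier1 block (80 at 21) → 50 left.
50 remain; put them into Lab G tier1 at 18.
Total = 21×80 + 18×50 = 2580.

2580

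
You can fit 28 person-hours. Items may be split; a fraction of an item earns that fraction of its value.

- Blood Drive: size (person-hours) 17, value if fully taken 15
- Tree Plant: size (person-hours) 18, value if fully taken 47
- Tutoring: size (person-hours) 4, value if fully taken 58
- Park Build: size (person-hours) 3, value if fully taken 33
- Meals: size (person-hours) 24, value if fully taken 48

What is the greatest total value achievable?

Best value per unit of size first: Tutoring 58/4≈14.5, Park Build 33/3≈11, Tree Plant 47/18≈2.61, Meals 48/24≈2, Blood Drive 15/17≈0.882.
All 4 person-hours of Tutoring fit (value 58) ; 24 remain.
Park Build: take in full, 3 person-hours for value 33 ; 21 left.
Take all of Tree Plant (18 person-hours, value 47) ; 3 person-hours left.
Only 3 person-hours remain; take 3/24 of Meals for value 48×3/24 = 6.
Total value = 144.

144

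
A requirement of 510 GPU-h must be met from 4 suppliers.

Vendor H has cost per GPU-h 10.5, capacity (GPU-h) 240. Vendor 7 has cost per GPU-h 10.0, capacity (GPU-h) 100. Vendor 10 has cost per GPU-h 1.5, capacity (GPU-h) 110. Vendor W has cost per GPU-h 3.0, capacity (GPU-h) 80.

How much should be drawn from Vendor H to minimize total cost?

220

Use suppliers in increasing cost order.
Vendor 10 (1.5): use full 110 — 400 GPU-h to go.
Take 80 from Vendor W at 3.0 — need 320 more.
Take 100 from Vendor 7 at 10.0 — need 220 more.
Vendor H at 10.5: take 220 of its 240 — requirement met.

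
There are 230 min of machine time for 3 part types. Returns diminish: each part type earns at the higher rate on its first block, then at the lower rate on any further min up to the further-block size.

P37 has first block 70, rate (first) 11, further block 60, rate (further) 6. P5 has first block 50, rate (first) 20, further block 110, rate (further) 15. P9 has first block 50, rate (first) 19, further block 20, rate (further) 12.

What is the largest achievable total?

Rank every tier by rate: P5/tier1 20 > P9/tier1 19 > P5/tier2 15 > P9/tier2 12 > P37/tier1 11 > P37/tier2 6.
P5 tier1 at 20: fill all 50 → 180 left.
P9/tier1 (19): +50 → 130 left.
P5/tier2 (15): +110 → 20 left.
Fill P9 tier2 block (20 at 12) → 0 left.
Total = 20×50 + 19×50 + 15×110 + 12×20 = 3840.

3840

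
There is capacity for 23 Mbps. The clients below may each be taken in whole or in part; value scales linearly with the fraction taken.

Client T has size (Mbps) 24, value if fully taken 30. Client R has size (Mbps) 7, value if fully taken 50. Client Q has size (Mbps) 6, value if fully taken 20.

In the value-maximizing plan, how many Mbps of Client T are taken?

10

Sort by value density: Client R 50/7≈7.14, Client Q 20/6≈3.33, Client T 30/24≈1.25.
Take all of Client R (7 Mbps, value 50) → 16 Mbps left.
Take all of Client Q (6 Mbps, value 20) → 10 Mbps left.
Only 10 Mbps remain; take 10/24 of Client T for value 30×10/24 = 12.5.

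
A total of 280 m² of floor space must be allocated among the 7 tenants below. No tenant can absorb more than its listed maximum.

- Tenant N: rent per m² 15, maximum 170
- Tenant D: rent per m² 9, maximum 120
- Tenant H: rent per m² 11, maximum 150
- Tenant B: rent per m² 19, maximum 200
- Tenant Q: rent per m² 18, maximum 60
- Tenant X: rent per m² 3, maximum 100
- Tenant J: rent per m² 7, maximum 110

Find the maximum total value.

5180

Rank by rent per m²: Tenant B 19 > Tenant Q 18 > Tenant N 15 > Tenant H 11 > Tenant D 9 > Tenant J 7 > Tenant X 3.
Give Tenant B 200 to hit its cap of 200 → 80 left.
Tenant Q: +60 to 60 (cap) → 20 left.
Tenant N: +20 (room for 170) → 20. Pool exhausted.
Total = 15×20 + 19×200 + 18×60 = 5180.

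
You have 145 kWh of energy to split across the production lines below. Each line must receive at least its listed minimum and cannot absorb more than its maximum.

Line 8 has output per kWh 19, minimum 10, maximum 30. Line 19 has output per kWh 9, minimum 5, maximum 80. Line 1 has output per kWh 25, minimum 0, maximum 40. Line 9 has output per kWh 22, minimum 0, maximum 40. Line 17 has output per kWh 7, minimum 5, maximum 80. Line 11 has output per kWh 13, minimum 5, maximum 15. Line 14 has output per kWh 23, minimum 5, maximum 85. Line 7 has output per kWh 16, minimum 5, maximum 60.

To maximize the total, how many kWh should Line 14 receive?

Meeting every minimum uses 10+5+0+0+5+5+5+5 = 35 kWh, leaving 110.
Highest output per kWh first: Line 1 25 > Line 14 23 > Line 9 22 > Line 8 19 > Line 7 16 > Line 11 13 > Line 19 9 > Line 17 7.
Line 1: +40 to 40 (cap) ; 70 left.
Line 14 has room for 80 more but only 70 remain, so it gets 75.

75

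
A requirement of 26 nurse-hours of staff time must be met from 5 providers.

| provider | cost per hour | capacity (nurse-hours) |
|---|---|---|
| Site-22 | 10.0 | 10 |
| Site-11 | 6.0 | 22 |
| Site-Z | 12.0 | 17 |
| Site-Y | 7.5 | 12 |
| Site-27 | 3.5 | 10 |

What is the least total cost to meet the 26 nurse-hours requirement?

Cheapest first:
Site-27 at 3.5: take all 10 nurse-hours — 16 still needed.
Take 16 from Site-11 at 6.0 to finish.
Site-Y, Site-22, Site-Z: unused.
Cost = 10×3.5 + 16×6.0 = 131.

131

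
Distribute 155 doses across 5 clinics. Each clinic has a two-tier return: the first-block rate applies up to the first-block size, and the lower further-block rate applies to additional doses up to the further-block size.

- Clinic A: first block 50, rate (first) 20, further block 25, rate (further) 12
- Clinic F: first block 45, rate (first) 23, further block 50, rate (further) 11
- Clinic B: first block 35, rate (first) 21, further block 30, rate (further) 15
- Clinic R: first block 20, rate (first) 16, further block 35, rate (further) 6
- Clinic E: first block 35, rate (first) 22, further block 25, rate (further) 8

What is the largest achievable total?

3340

Rank every tier by rate: Clinic F/T1 23 > Clinic E/T1 22 > Clinic B/T1 21 > Clinic A/T1 20 > Clinic R/T1 16 > Clinic B/T2 15 > Clinic A/T2 12 > Clinic F/T2 11 > Clinic E/T2 8 > Clinic R/T2 6.
Fill Clinic F T1 block (45 at 23) — 110 left.
Clinic E T1 at 22: fill all 35 — 75 left.
Clinic B/T1 (21): +35 — 40 left.
40 remain; put them into Clinic A T1 at 20.
Total = 23×45 + 22×35 + 21×35 + 20×40 = 3340.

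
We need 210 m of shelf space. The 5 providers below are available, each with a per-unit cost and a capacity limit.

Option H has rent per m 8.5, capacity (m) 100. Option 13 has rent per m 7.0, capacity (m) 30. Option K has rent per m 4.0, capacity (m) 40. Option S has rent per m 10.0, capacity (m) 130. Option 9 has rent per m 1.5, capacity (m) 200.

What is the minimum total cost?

340

Use providers in increasing cost order.
Option 9 (1.5): use full 200 → 10 m to go.
Take 10 from Option K at 4.0 to finish.
Option 13, Option H, Option S: unused.
Cost = 200×1.5 + 10×4.0 = 340.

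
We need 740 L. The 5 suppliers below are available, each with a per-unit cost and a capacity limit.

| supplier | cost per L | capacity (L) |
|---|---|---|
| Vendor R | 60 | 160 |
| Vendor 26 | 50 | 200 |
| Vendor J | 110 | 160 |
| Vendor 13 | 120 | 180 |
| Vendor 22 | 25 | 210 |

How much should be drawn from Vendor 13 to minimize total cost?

Fill from the cheapest supplier first.
Vendor 22 (25): use full 210 ; 530 L to go.
Take 200 from Vendor 26 at 50 ; need 330 more.
Take 160 from Vendor R at 60 ; need 170 more.
Vendor J at 110: take all 160 L ; 10 still needed.
Vendor 13 at 120: take 10 of its 180 ; requirement met.

10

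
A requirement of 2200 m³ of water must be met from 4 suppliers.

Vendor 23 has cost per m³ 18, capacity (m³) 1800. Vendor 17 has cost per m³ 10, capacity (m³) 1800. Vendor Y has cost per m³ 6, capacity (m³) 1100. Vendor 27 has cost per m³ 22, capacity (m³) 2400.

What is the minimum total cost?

17600

Cheapest first:
Vendor Y (6): use full 1100 ; 1100 m³ to go.
Vendor 17 at 10: take 1100 of its 1800 ; requirement met.
Vendor 23, Vendor 27: unused.
Cost = 1100×6 + 1100×10 = 17600.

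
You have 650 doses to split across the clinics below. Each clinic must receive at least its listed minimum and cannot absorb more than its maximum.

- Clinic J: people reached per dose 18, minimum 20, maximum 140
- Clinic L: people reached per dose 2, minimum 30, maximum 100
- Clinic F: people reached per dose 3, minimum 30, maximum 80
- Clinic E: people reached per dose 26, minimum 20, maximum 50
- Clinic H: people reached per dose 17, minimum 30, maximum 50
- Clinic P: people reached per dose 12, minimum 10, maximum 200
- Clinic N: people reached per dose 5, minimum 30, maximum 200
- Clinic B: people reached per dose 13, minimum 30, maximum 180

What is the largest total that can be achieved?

8990

Meeting every minimum uses 20+30+30+20+30+10+30+30 = 200 doses, leaving 450.
Order the clinics by people reached per dose: Clinic E 26 > Clinic J 18 > Clinic H 17 > Clinic B 13 > Clinic P 12 > Clinic N 5 > Clinic F 3 > Clinic L 2.
Clinic E: +30 to 50 (cap) → 420 left.
Give Clinic J 120 more to hit its cap of 140 → 300 left.
Give Clinic H 20 more to hit its cap of 50 → 280 left.
Clinic B takes 150 more to reach its cap of 180 → 130 left.
Clinic P has room for 190 more but only 130 remain, so it gets 140.
Total = 18×140 + 2×30 + 3×30 + 26×50 + 17×50 + 12×140 + 5×30 + 13×180 = 8990.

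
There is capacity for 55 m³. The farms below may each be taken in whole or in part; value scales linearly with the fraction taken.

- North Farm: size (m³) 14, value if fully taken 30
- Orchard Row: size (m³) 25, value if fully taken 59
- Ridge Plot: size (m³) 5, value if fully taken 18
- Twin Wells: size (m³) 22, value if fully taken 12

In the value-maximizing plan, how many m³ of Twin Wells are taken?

11

Best value per unit of size first: Ridge Plot 18/5≈3.6, Orchard Row 59/25≈2.36, North Farm 30/14≈2.14, Twin Wells 12/22≈0.545.
Ridge Plot: take in full, 5 m³ for value 18 → 50 left.
Orchard Row: take in full, 25 m³ for value 59 → 25 left.
All 14 m³ of North Farm fit (value 30) → 11 remain.
Fill the last 11 m³ with part of Twin Wells: 11/22 of it earns 6.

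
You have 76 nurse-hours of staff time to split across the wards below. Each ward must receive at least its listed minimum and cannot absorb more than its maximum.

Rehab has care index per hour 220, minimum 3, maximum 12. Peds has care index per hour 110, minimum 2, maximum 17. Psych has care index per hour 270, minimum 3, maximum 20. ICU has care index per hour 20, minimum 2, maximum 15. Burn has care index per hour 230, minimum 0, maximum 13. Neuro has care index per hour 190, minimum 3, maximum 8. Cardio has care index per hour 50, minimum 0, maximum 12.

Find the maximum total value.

14660

Meeting every minimum uses 3+2+3+2+0+3+0 = 13 nurse-hours, leaving 63.
Order the wards by care index per hour: Psych 270 > Burn 230 > Rehab 220 > Neuro 190 > Peds 110 > Cardio 50 > ICU 20.
Give Psych 17 more to hit its cap of 20 — 46 left.
Give Burn 13 more to hit its cap of 13 — 33 left.
Rehab takes 9 more to reach its cap of 12 — 24 left.
Neuro: +5 to 8 (cap) — 19 left.
Peds takes 15 more to reach its cap of 17 — 4 left.
Only 4 left; Cardio takes them to reach 4.
Total = 220×12 + 110×17 + 270×20 + 20×2 + 230×13 + 190×8 + 50×4 = 14660.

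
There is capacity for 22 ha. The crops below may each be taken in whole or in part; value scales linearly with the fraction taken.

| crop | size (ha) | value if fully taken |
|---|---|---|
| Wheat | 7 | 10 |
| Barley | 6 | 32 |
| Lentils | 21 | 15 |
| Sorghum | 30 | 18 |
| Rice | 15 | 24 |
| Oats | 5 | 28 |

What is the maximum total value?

Rank by value-to-size ratio: Oats 28/5≈5.6, Barley 32/6≈5.33, Rice 24/15≈1.6, Wheat 10/7≈1.43, Lentils 15/21≈0.714, Sorghum 18/30≈0.6.
Take all of Oats (5 ha, value 28) → 17 ha left.
Barley: take in full, 6 ha for value 32 → 11 left.
Only 11 ha remain; take 11/15 of Rice for value 24×11/15 = 17.6.
Total value = 77.6.

77.6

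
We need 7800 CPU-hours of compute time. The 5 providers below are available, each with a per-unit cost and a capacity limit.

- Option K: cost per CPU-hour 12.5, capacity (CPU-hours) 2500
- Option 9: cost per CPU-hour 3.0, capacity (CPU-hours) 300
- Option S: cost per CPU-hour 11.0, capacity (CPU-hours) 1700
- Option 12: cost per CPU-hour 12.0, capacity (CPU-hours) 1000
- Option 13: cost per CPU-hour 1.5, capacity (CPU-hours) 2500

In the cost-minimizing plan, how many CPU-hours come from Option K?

2300

Fill from the cheapest provider first.
Take 2500 from Option 13 at 1.5 → need 5300 more.
Option 9 at 3.0: take all 300 CPU-hours → 5000 still needed.
Take 1700 from Option S at 11.0 → need 3300 more.
Option 12 at 12.0: take all 1000 CPU-hours → 2300 still needed.
Option K at 12.5: take 2300 of its 2500 → requirement met.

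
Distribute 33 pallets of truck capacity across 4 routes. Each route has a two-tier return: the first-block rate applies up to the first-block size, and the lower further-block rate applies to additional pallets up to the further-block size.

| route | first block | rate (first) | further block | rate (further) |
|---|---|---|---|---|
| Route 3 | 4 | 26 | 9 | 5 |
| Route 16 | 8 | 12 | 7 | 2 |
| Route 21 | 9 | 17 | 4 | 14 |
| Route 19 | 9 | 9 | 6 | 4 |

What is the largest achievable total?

481

Order all 8 blocks by rate: Route 3/first 26 > Route 21/first 17 > Route 21/second 14 > Route 16/first 12 > Route 19/first 9 > Route 3/second 5 > Route 19/second 4 > Route 16/second 2.
Fill Route 3 first block (4 at 26) → 29 left.
Route 21/first (17): +9 → 20 left.
Fill Route 21 second block (4 at 14) → 16 left.
Route 16/first (12): +8 → 8 left.
Route 19 first at 9: only 8 left, fill 8.
Total = 26×4 + 17×9 + 14×4 + 12×8 + 9×8 = 481.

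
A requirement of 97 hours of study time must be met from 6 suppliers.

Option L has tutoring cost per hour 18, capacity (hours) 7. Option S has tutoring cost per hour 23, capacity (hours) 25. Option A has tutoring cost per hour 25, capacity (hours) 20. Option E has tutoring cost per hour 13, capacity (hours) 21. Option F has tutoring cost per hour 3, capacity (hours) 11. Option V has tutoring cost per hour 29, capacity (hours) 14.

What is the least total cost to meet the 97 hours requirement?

Cheapest first:
Option F (3): use full 11 → 86 hours to go.
Option E (13): use full 21 → 65 hours to go.
Option L (18): use full 7 → 58 hours to go.
Option S at 23: take all 25 hours → 33 still needed.
Option A (25): use full 20 → 13 hours to go.
Option V (29): take the remaining 13 → done.
Cost = 11×3 + 21×13 + 7×18 + 25×23 + 20×25 + 13×29 = 1884.

1884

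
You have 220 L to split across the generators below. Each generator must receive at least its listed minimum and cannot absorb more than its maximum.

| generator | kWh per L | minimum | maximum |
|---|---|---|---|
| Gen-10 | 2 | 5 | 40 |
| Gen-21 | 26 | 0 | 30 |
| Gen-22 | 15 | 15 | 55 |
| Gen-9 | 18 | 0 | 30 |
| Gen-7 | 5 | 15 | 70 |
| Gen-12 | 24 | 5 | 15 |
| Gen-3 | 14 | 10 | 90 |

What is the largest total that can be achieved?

Meeting every minimum uses 5+0+15+0+15+5+10 = 50 L, leaving 170.
Highest kWh per L first: Gen-21 26 > Gen-12 24 > Gen-9 18 > Gen-22 15 > Gen-3 14 > Gen-7 5 > Gen-10 2.
Give Gen-21 30 more to hit its cap of 30 — 140 left.
Gen-12 takes 10 more to reach its cap of 15 — 130 left.
Give Gen-9 30 more to hit its cap of 30 — 100 left.
Give Gen-22 40 more to hit its cap of 55 — 60 left.
Gen-3: +60 (room for 80) → 70. Pool exhausted.
Total = 2×5 + 26×30 + 15×55 + 18×30 + 5×15 + 24×15 + 14×70 = 3570.

3570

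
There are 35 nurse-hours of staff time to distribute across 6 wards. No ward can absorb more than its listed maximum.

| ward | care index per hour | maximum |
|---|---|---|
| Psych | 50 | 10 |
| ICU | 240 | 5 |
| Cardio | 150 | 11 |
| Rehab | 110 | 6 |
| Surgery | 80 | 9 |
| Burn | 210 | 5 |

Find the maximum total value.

Order the wards by care index per hour: ICU 240 > Burn 210 > Cardio 150 > Rehab 110 > Surgery 80 > Psych 50.
Give ICU 5 to hit its cap of 5 ; 30 left.
Burn takes 5 to reach its cap of 5 ; 25 left.
Cardio takes 11 to reach its cap of 11 ; 14 left.
Rehab: +6 to 6 (cap) ; 8 left.
Surgery has room for 9 but only 8 remain, so it gets 8.
Total = 240×5 + 150×11 + 110×6 + 80×8 + 210×5 = 5200.

5200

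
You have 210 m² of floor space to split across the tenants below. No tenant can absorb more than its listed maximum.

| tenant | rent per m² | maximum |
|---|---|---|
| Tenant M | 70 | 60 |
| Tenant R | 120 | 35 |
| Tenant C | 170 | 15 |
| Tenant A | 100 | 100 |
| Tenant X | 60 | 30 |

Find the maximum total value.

Rank by rent per m²: Tenant C 170 > Tenant R 120 > Tenant A 100 > Tenant M 70 > Tenant X 60.
Give Tenant C 15 to hit its cap of 15 ; 195 left.
Tenant R takes 35 to reach its cap of 35 ; 160 left.
Give Tenant A 100 to hit its cap of 100 ; 60 left.
Tenant M takes 60 to reach its cap of 60 ; 0 left.
Total = 70×60 + 120×35 + 170×15 + 100×100 = 20950.

20950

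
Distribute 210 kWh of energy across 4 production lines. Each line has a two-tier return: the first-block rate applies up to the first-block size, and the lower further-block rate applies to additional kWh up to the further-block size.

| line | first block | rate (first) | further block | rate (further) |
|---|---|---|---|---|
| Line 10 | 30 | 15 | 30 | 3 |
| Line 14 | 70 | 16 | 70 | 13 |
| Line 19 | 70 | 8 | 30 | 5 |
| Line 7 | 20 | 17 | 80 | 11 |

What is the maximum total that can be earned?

Rank every tier by rate: Line 7/T1 17 > Line 14/T1 16 > Line 10/T1 15 > Line 14/T2 13 > Line 7/T2 11 > Line 19/T1 8 > Line 19/T2 5 > Line 10/T2 3.
Fill Line 7 T1 block (20 at 17) ; 190 left.
Line 14 T1 at 16: fill all 70 ; 120 left.
Line 10 T1 at 15: fill all 30 ; 90 left.
Line 14 T2 at 13: fill all 70 ; 20 left.
Line 7 T2 at 11: only 20 left, fill 20.
Total = 17×20 + 16×70 + 15×30 + 13×70 + 11×20 = 3040.

3040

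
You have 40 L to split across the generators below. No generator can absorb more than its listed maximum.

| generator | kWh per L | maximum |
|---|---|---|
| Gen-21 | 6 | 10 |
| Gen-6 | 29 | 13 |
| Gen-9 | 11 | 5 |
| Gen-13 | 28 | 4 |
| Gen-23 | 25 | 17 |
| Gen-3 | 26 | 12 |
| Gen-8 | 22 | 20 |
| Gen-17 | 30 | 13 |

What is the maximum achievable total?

1139

Highest kWh per L first: Gen-17 30 > Gen-6 29 > Gen-13 28 > Gen-3 26 > Gen-23 25 > Gen-8 22 > Gen-9 11 > Gen-21 6.
Gen-17: +13 to 13 (cap) ; 27 left.
Give Gen-6 13 to hit its cap of 13 ; 14 left.
Gen-13 takes 4 to reach its cap of 4 ; 10 left.
Gen-3 has room for 12 but only 10 remain, so it gets 10.
Total = 29×13 + 28×4 + 26×10 + 30×13 = 1139.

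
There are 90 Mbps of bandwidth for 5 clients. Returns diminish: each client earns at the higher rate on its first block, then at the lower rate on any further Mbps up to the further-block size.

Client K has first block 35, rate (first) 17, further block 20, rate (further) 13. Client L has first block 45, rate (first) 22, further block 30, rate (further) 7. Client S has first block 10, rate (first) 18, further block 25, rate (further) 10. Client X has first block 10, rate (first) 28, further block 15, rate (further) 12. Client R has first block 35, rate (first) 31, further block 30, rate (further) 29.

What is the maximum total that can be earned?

2565

Rank every tier by rate: Client R/T1 31 > Client R/T2 29 > Client X/T1 28 > Client L/T1 22 > Client S/T1 18 > Client K/T1 17 > Client K/T2 13 > Client X/T2 12 > Client S/T2 10 > Client L/T2 7.
Client R T1 at 31: fill all 35 ; 55 left.
Client R/T2 (29): +30 ; 25 left.
Client X T1 at 28: fill all 10 ; 15 left.
Client L T1 at 22: only 15 left, fill 15.
Total = 31×35 + 29×30 + 28×10 + 22×15 = 2565.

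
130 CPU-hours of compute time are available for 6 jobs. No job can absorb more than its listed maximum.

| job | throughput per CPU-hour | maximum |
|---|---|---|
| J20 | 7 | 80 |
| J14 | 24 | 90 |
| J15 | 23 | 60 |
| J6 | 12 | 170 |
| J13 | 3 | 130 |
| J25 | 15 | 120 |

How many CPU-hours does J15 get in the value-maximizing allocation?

40

Rank by throughput per CPU-hour: J14 24 > J15 23 > J25 15 > J6 12 > J20 7 > J13 3.
J14 takes 90 to reach its cap of 90 → 40 left.
J15 has room for 60 but only 40 remain, so it gets 40.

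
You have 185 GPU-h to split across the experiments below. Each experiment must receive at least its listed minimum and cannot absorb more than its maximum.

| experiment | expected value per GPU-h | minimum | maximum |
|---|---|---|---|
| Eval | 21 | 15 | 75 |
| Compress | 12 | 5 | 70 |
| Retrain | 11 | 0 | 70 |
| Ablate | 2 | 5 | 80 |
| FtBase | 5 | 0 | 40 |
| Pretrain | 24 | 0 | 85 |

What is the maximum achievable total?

3865

Meeting every minimum uses 15+5+0+5+0+0 = 25 GPU-h, leaving 160.
Order the experiments by expected value per GPU-h: Pretrain 24 > Eval 21 > Compress 12 > Retrain 11 > FtBase 5 > Ablate 2.
Give Pretrain 85 more to hit its cap of 85 ; 75 left.
Eval takes 60 more to reach its cap of 75 ; 15 left.
Compress has room for 65 more but only 15 remain, so it gets 20.
Total = 21×75 + 12×20 + 2×5 + 24×85 = 3865.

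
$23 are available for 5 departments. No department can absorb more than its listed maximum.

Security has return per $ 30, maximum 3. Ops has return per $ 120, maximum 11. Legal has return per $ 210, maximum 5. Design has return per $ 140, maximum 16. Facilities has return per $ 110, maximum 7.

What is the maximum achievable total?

Order the departments by return per $: Legal 210 > Design 140 > Ops 120 > Facilities 110 > Security 30.
Legal takes 5 to reach its cap of 5 ; 18 left.
Give Design 16 to hit its cap of 16 ; 2 left.
Ops has room for 11 but only 2 remain, so it gets 2.
Total = 120×2 + 210×5 + 140×16 = 3530.

3530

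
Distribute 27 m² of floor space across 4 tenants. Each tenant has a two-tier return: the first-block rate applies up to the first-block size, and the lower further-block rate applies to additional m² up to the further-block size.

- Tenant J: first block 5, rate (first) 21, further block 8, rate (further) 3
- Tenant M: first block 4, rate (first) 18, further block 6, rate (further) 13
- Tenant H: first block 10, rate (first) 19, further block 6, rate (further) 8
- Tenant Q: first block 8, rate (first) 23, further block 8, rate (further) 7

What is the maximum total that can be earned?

Rank every tier by rate: Tenant Q/T1 23 > Tenant J/T1 21 > Tenant H/T1 19 > Tenant M/T1 18 > Tenant M/T2 13 > Tenant H/T2 8 > Tenant Q/T2 7 > Tenant J/T2 3.
Tenant Q/T1 (23): +8 — 19 left.
Tenant J/T1 (21): +5 — 14 left.
Fill Tenant H T1 block (10 at 19) — 4 left.
Tenant M T1 at 18: fill all 4 — 0 left.
Total = 23×8 + 21×5 + 19×10 + 18×4 = 551.

551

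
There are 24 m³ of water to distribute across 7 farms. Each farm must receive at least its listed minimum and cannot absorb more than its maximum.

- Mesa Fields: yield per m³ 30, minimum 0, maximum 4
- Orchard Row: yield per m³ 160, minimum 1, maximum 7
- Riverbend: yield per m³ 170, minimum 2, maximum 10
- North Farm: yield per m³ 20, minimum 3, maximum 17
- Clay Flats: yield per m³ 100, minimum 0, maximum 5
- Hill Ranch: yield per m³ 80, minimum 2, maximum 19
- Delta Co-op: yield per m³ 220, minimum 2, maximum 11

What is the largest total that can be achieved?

3990

Meeting every minimum uses 0+1+2+3+0+2+2 = 10 m³, leaving 14.
Highest yield per m³ first: Delta Co-op 220 > Riverbend 170 > Orchard Row 160 > Clay Flats 100 > Hill Ranch 80 > Mesa Fields 30 > North Farm 20.
Delta Co-op takes 9 more to reach its cap of 11 → 5 left.
Only 5 left; Riverbend takes them to reach 7.
Total = 160×1 + 170×7 + 20×3 + 80×2 + 220×11 = 3990.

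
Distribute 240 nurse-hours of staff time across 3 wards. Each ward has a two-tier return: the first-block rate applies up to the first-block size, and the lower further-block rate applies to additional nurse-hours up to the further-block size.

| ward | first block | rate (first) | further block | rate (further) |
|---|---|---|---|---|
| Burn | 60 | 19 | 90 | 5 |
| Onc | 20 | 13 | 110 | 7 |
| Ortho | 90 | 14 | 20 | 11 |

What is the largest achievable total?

Order all 6 blocks by rate: Burn/tier1 19 > Ortho/tier1 14 > Onc/tier1 13 > Ortho/tier2 11 > Onc/tier2 7 > Burn/tier2 5.
Burn/tier1 (19): +60 → 180 left.
Ortho/tier1 (14): +90 → 90 left.
Onc/tier1 (13): +20 → 70 left.
Ortho tier2 at 11: fill all 20 → 50 left.
Onc tier2 at 7: only 50 left, fill 50.
Total = 19×60 + 14×90 + 13×20 + 11×20 + 7×50 = 3230.

3230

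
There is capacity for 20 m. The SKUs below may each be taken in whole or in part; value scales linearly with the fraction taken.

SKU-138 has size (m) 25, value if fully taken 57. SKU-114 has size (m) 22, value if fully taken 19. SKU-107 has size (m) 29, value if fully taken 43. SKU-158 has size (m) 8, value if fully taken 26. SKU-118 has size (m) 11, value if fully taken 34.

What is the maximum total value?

62.28

Rank by value-to-size ratio: SKU-158 26/8≈3.25, SKU-118 34/11≈3.09, SKU-138 57/25≈2.28, SKU-107 43/29≈1.48, SKU-114 19/22≈0.864.
SKU-158: take in full, 8 m for value 26 → 12 left.
All 11 m of SKU-118 fit (value 34) → 1 remain.
Only 1 m remain; take 1/25 of SKU-138 for value 57×1/25 = 2.28.
Total value = 62.28.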